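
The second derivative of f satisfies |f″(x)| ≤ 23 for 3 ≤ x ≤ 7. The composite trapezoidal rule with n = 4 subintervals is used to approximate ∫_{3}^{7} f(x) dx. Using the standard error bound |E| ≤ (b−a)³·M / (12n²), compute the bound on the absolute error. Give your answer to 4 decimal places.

|E| ≤ (4)³·23 / (12·4²) = 1472/192 = 7.6667.

7.6667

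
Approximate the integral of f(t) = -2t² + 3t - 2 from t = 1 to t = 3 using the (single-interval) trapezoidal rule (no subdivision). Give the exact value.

-12

T = (b−a)/2 · [f(1) + f(3)] = 1·[(-1) + (-11)] = -12.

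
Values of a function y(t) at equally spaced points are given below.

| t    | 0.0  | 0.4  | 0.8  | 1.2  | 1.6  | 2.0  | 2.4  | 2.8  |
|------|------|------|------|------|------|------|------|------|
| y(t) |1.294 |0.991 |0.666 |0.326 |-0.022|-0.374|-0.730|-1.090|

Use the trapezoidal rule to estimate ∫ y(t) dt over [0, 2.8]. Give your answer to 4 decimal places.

0.3836

h = 0.4, n = 7.
(h/2)·[y₀ + 2y₁ + 2y₂ + 2y₃ + 2y₄ + 2y₅ + 2y₆ + y₇] = 0.2·(1.918) = 0.3836.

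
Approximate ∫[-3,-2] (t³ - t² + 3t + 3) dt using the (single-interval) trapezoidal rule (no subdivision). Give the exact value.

T = (b−a)/2 · [f(-3) + f(-2)] = 0.5·[(-42) + (-15)] = -28.5.

-28.5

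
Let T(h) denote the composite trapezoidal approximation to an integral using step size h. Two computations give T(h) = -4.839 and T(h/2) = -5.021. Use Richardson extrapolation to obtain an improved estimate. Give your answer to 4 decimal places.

R = (4·T(h/2) − T(h)) / 3 = (4·(-5.021) − (-4.839))/3 = (-15.245)/3 = -5.0817.

-5.0817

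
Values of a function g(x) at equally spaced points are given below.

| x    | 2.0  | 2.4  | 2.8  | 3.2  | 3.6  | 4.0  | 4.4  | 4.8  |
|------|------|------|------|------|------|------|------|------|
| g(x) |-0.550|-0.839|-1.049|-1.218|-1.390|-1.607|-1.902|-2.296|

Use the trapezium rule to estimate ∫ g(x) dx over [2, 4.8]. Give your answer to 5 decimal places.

h = 0.4, n = 7.
(h/2)·[y₀ + 2y₁ + 2y₂ + 2y₃ + 2y₄ + 2y₅ + 2y₆ + y₇] = 0.2·(-18.856) = -3.77120.

-3.77120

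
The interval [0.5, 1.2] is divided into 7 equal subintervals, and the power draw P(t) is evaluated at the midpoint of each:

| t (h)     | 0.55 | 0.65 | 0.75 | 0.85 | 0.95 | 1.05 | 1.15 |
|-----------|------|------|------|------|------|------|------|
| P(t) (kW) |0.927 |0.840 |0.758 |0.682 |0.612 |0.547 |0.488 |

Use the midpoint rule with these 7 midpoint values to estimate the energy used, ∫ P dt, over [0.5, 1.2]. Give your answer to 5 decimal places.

0.48540

h = 0.1, n = 7.
h·[y(m₁) + y(m₂) + y(m₃) + y(m₄) + y(m₅) + y(m₆) + y(m₇)] = 0.1·(4.854) = 0.48540.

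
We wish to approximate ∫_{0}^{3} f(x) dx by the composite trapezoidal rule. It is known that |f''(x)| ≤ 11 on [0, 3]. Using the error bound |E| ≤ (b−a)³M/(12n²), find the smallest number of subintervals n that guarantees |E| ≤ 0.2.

12

Need 297/(12n²) ≤ 0.2.
n² ≥ 297/(12·0.2) = 123.75 ⇒ n ≥ 11.1243, so the smallest n is 12.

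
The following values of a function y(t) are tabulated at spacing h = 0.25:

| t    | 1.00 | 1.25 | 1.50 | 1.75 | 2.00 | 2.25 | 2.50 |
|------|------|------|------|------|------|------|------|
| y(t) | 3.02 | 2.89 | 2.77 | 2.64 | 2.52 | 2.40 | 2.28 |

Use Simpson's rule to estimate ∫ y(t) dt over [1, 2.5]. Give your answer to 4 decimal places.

3.9667

h = 0.25, n = 6.
(h/3)·[y₀ + 4y₁ + 2y₂ + 4y₃ + 2y₄ + 4y₅ + y₆] = 0.083333·(47.60) = 3.9667.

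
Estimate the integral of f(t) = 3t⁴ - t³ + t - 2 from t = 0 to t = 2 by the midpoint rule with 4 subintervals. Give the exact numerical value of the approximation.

12.3359375

h = (2 − 0)/4 = 0.5.
Midpoints m₁,…,m₄ = 0.25, 0.75, 1.25, 1.75.
f(m₁)=-1.75390625, f(m₂)=-0.72265625, f(m₃)=4.62109375, f(m₄)=22.52734375.
h·[f(m₁) + f(m₂) + f(m₃) + f(m₄)] = 0.5·(24.671875) = 12.3359375.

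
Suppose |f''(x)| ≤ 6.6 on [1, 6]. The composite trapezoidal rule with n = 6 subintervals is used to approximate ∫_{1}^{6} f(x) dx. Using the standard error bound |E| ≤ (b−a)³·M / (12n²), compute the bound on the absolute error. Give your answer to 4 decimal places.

|E| ≤ (5)³·6.6 / (12·6²) = 825/432 = 1.9097.

1.9097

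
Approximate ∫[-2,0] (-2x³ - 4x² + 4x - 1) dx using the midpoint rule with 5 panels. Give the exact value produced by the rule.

h = (0 − (-2))/5 = 0.4.
Midpoints m₁,…,m₅ = -1.8, -1.4, -1, -0.6, -0.2.
f(m₁)=-9.496, f(m₂)=-8.952, f(m₃)=-7, f(m₄)=-4.408, f(m₅)=-1.944.
h·[f(m₁) + f(m₂) + f(m₃) + f(m₄) + f(m₅)] = 0.4·(-31.8) = -12.72.

-12.72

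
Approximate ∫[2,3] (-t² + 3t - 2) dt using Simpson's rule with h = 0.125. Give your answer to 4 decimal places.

-0.8333

h = (3 − 2)/8 = 0.125.
Nodes t₀,…,t₈ = 2, 2.125, 2.25, 2.375, 2.5, 2.625, 2.75, 2.875, 3.
f(t) = -t² + 3t - 2: f₀=0, f₁=-0.140625, f₂=-0.3125, f₃=-0.515625, f₄=-0.75, f₅=-1.015625, f₆=-1.3125, f₇=-1.640625, f₈=-2.
(h/3)·[f₀ + 4f₁ + 2f₂ + 4f₃ + 2f₄ + 4f₅ + 2f₆ + 4f₇ + f₈] = 0.041667·(-20) = -0.8333.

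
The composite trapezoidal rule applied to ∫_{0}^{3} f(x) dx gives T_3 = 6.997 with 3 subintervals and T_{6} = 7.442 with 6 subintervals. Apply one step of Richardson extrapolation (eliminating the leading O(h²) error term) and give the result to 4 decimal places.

R = (4·T_{6} − T_3) / 3 = (4·7.442 − 6.997)/3 = (22.771)/3 = 7.5903.

7.5903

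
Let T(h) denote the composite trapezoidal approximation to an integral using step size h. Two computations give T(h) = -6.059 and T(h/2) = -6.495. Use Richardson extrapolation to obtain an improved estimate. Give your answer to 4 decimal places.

R = (4·T(h/2) − T(h)) / 3 = (4·(-6.495) − (-6.059))/3 = (-19.921)/3 = -6.6403.

-6.6403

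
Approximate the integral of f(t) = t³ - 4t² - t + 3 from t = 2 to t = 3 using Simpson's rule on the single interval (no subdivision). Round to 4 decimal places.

S = (b−a)/6 · [f(2) + 4f(2.5) + f(3)] = 0.166667·[(-7) + 4·(-8.875) + (-9)] = -8.5833.

-8.5833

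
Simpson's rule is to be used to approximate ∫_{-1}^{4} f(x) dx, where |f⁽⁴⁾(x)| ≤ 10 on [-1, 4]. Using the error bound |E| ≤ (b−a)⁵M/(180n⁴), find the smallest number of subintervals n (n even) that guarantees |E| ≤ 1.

Need 31250/(180n⁴) ≤ 1.
n⁴ ≥ 31250/(180·1) = 173.611 ⇒ n ≥ 3.6299, so the smallest even n is 4. (n must be even for Simpson's rule.)

4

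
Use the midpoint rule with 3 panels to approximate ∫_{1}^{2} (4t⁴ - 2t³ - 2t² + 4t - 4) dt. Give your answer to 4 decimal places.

h = (2 − 1)/3 = 0.333333.
Midpoints m₁,…,m₃ = 1.166667, 1.5, 1.833333.
f(m₁)=2.179012, f(m₂)=11, f(m₃)=29.475309.
h·[f(m₁) + f(m₂) + f(m₃)] = 0.333333·(42.654321) = 14.2181.

14.2181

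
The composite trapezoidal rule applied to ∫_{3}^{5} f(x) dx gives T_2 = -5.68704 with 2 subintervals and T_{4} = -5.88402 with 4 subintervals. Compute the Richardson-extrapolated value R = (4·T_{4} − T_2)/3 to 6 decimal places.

-5.949680

R = (4·T_{4} − T_2) / 3 = (4·(-5.88402) − (-5.68704))/3 = (-17.84904)/3 = -5.949680.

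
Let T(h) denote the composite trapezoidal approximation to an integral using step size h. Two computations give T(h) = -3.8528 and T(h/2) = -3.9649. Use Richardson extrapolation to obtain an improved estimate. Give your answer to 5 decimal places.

-4.00227

R = (4·T(h/2) − T(h)) / 3 = (4·(-3.9649) − (-3.8528))/3 = (-12.0068)/3 = -4.00227.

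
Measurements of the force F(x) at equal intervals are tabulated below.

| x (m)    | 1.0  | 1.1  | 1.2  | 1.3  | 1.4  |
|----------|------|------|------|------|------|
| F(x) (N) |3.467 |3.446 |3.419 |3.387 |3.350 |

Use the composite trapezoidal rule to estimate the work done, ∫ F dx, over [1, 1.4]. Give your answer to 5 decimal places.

1.36605

h = 0.1, n = 4.
(h/2)·[y₀ + 2y₁ + 2y₂ + 2y₃ + y₄] = 0.05·(27.321) = 1.36605.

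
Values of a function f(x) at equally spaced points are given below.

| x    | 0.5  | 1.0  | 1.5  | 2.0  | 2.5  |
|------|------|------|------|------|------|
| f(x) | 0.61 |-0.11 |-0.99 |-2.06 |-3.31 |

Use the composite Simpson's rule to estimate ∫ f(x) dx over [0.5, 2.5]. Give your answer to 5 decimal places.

-2.22667

h = 0.5, n = 4.
(h/3)·[y₀ + 4y₁ + 2y₂ + 4y₃ + y₄] = 0.166667·(-13.36) = -2.22667.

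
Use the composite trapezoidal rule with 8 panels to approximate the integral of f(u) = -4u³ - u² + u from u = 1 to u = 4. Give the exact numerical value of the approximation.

-270.6796875

h = (4 − 1)/8 = 0.375.
Nodes u₀,…,u₈ = 1, 1.375, 1.75, 2.125, 2.5, 2.875, 3.25, 3.625, 4.
f(u) = -4u³ - u² + u: f₀=-4, f₁=-10.9140625, f₂=-22.75, f₃=-40.7734375, f₄=-66.25, f₅=-100.4453125, f₆=-144.625, f₇=-200.0546875, f₈=-268.
(h/2)·[f₀ + 2f₁ + 2f₂ + 2f₃ + 2f₄ + 2f₅ + 2f₆ + 2f₇ + f₈] = 0.1875·(-1443.625) = -270.6796875.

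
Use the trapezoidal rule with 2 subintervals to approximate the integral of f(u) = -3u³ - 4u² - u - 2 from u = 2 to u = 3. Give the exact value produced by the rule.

h = (3 − 2)/2 = 0.5.
Nodes u₀,…,u₂ = 2, 2.5, 3.
f(u) = -3u³ - 4u² - u - 2: f₀=-44, f₁=-76.375, f₂=-122.
(h/2)·[f₀ + 2f₁ + f₂] = 0.25·(-318.75) = -79.6875.

-79.6875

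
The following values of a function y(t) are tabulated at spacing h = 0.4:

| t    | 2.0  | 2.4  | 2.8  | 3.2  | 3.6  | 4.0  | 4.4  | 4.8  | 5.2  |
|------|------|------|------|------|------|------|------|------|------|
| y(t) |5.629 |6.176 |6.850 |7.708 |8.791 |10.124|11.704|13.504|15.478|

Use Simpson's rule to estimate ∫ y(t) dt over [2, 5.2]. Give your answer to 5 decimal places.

h = 0.4, n = 8.
(h/3)·[y₀ + 4y₁ + 2y₂ + 4y₃ + 2y₄ + 4y₅ + 2y₆ + 4y₇ + y₈] = 0.133333·(225.845) = 30.11267.

30.11267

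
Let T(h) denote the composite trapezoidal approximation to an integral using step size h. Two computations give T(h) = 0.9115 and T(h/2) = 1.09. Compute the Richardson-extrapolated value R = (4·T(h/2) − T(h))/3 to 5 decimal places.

R = (4·T(h/2) − T(h)) / 3 = (4·1.09 − 0.9115)/3 = (3.4485)/3 = 1.14950.

1.14950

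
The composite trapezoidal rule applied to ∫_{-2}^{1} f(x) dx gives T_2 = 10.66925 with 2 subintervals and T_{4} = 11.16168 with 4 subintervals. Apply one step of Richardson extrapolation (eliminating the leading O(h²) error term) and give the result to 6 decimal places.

11.325823

R = (4·T_{4} − T_2) / 3 = (4·11.16168 − 10.66925)/3 = (33.97747)/3 = 11.325823.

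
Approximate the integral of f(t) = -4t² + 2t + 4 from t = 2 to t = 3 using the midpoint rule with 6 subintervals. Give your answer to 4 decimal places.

h = (3 − 2)/6 = 0.166667.
Midpoints m₁,…,m₆ = 2.083333, 2.25, 2.416667, 2.583333, 2.75, 2.916667.
f(m₁)=-9.194444, f(m₂)=-11.75, f(m₃)=-14.527778, f(m₄)=-17.527778, f(m₅)=-20.75, f(m₆)=-24.194444.
h·[f(m₁) + f(m₂) + f(m₃) + f(m₄) + f(m₅) + f(m₆)] = 0.166667·(-97.944444) = -16.3241.

-16.3241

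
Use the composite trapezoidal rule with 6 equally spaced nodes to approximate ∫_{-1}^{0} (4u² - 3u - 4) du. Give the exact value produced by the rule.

-1.14

h = (0 − (-1))/5 = 0.2.
Nodes u₀,…,u₅ = -1, -0.8, -0.6, -0.4, -0.2, 0.
f(u) = 4u² - 3u - 4: f₀=3, f₁=0.96, f₂=-0.76, f₃=-2.16, f₄=-3.24, f₅=-4.
(h/2)·[f₀ + 2f₁ + 2f₂ + 2f₃ + 2f₄ + f₅] = 0.1·(-11.4) = -1.14.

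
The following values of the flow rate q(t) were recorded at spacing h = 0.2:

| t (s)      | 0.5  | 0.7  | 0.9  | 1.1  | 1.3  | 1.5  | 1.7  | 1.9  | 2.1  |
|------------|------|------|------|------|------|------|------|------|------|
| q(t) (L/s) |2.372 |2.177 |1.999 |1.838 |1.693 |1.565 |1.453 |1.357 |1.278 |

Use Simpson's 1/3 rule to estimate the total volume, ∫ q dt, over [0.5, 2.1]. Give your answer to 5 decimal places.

2.77920

h = 0.2, n = 8.
(h/3)·[y₀ + 4y₁ + 2y₂ + 4y₃ + 2y₄ + 4y₅ + 2y₆ + 4y₇ + y₈] = 0.066667·(41.688) = 2.77920.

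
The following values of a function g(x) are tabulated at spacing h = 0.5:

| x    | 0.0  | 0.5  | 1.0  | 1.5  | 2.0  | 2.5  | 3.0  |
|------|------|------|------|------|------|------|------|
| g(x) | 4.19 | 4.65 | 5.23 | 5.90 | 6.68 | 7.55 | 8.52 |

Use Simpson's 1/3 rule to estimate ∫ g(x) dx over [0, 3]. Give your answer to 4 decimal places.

18.1550

h = 0.5, n = 6.
(h/3)·[y₀ + 4y₁ + 2y₂ + 4y₃ + 2y₄ + 4y₅ + y₆] = 0.166667·(108.93) = 18.1550.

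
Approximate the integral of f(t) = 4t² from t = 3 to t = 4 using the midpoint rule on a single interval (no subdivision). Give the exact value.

49

M = (b−a)·f(3.5) = 1·(49) = 49.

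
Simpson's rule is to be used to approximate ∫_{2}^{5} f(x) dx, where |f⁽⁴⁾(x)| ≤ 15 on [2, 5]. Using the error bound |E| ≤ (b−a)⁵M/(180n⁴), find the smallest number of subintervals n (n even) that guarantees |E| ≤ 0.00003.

30

Need 3645/(180n⁴) ≤ 0.00003.
n⁴ ≥ 3645/(180·0.00003) = 675000 ⇒ n ≥ 28.6633, so the smallest even n is 30. (n must be even for Simpson's rule.)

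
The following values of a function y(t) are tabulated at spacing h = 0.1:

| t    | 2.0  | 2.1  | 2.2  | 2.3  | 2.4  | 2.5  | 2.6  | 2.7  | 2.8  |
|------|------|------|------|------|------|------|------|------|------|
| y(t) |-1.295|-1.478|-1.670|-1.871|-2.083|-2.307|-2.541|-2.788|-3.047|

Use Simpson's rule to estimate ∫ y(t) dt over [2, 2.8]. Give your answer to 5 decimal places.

h = 0.1, n = 8.
(h/3)·[y₀ + 4y₁ + 2y₂ + 4y₃ + 2y₄ + 4y₅ + 2y₆ + 4y₇ + y₈] = 0.033333·(-50.706) = -1.69020.

-1.69020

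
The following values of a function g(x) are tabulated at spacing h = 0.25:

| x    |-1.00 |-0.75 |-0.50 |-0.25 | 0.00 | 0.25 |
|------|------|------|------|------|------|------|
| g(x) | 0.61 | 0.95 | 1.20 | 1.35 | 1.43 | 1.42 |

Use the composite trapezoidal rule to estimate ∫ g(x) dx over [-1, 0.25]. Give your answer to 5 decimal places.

1.48625

h = 0.25, n = 5.
(h/2)·[y₀ + 2y₁ + 2y₂ + 2y₃ + 2y₄ + y₅] = 0.125·(11.89) = 1.48625.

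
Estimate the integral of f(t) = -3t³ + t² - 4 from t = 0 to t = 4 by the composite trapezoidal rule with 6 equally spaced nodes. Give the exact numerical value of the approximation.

h = (4 − 0)/5 = 0.8.
Nodes t₀,…,t₅ = 0, 0.8, 1.6, 2.4, 3.2, 4.
f(t) = -3t³ + t² - 4: f₀=-4, f₁=-4.896, f₂=-13.728, f₃=-39.712, f₄=-92.064, f₅=-180.
(h/2)·[f₀ + 2f₁ + 2f₂ + 2f₃ + 2f₄ + f₅] = 0.4·(-484.8) = -193.92.

-193.92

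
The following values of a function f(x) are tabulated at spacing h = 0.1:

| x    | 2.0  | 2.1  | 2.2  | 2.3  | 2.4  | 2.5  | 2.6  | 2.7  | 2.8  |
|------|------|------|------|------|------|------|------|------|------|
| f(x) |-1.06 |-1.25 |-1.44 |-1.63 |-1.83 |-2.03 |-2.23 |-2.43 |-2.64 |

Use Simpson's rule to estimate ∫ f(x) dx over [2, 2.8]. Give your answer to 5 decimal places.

h = 0.1, n = 8.
(h/3)·[y₀ + 4y₁ + 2y₂ + 4y₃ + 2y₄ + 4y₅ + 2y₆ + 4y₇ + y₈] = 0.033333·(-44.06) = -1.46867.

-1.46867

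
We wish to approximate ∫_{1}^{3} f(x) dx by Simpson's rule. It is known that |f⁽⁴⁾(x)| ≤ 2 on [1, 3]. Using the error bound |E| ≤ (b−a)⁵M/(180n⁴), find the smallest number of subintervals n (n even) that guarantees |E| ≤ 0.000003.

Need 64/(180n⁴) ≤ 0.000003.
n⁴ ≥ 64/(180·0.000003) = 118519 ⇒ n ≥ 18.5544, so the smallest even n is 20. (n must be even for Simpson's rule.)

20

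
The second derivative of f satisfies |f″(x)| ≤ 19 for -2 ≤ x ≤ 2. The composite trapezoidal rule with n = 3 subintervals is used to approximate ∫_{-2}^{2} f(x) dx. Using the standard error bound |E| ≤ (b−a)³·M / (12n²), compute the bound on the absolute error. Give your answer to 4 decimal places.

|E| ≤ (4)³·19 / (12·3²) = 1216/108 = 11.2593.

11.2593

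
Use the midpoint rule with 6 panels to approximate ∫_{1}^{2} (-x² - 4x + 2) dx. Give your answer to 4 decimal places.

h = (2 − 1)/6 = 0.166667.
Midpoints m₁,…,m₆ = 1.083333, 1.25, 1.416667, 1.583333, 1.75, 1.916667.
f(m₁)=-3.506944, f(m₂)=-4.5625, f(m₃)=-5.673611, f(m₄)=-6.840278, f(m₅)=-8.0625, f(m₆)=-9.340278.
h·[f(m₁) + f(m₂) + f(m₃) + f(m₄) + f(m₅) + f(m₆)] = 0.166667·(-37.986111) = -6.3310.

-6.3310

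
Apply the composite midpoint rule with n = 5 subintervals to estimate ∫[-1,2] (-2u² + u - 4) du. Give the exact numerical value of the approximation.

h = (2 − (-1))/5 = 0.6.
Midpoints m₁,…,m₅ = -0.7, -0.1, 0.5, 1.1, 1.7.
f(m₁)=-5.68, f(m₂)=-4.12, f(m₃)=-4, f(m₄)=-5.32, f(m₅)=-8.08.
h·[f(m₁) + f(m₂) + f(m₃) + f(m₄) + f(m₅)] = 0.6·(-27.2) = -16.32.

-16.32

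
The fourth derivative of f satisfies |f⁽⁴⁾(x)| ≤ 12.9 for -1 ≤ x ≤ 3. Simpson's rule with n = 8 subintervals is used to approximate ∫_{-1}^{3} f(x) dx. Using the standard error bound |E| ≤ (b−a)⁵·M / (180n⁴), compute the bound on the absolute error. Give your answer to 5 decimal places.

|E| ≤ (4)⁵·12.9 / (180·8⁴) = 13209.6/737280 = 0.01792.

0.01792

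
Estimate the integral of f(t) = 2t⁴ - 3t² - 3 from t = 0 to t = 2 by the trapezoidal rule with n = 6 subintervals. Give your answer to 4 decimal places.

h = (2 − 0)/6 = 0.333333.
Nodes t₀,…,t₆ = 0, 0.333333, 0.666667, 1, 1.333333, 1.666667, 2.
f(t) = 2t⁴ - 3t² - 3: f₀=-3, f₁=-3.308642, f₂=-3.938272, f₃=-4, f₄=-2.012346, f₅=4.098765, f₆=17.
(h/2)·[f₀ + 2f₁ + 2f₂ + 2f₃ + 2f₄ + 2f₅ + f₆] = 0.166667·(-4.320988) = -0.7202.

-0.7202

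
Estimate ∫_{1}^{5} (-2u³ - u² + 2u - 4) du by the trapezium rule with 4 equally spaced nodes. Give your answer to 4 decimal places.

h = (5 − 1)/3 = 1.333333.
Nodes u₀,…,u₃ = 1, 2.333333, 3.666667, 5.
f(u) = -2u³ - u² + 2u - 4: f₀=-5, f₁=-30.185185, f₂=-108.703704, f₃=-269.
(h/2)·[f₀ + 2f₁ + 2f₂ + f₃] = 0.666667·(-551.777778) = -367.8519.

-367.8519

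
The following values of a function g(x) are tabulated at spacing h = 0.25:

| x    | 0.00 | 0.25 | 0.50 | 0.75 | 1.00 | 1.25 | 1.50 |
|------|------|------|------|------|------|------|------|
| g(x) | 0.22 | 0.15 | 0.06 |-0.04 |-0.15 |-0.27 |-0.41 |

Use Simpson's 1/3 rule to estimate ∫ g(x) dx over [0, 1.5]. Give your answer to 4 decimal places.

-0.0842

h = 0.25, n = 6.
(h/3)·[y₀ + 4y₁ + 2y₂ + 4y₃ + 2y₄ + 4y₅ + y₆] = 0.083333·(-1.01) = -0.0842.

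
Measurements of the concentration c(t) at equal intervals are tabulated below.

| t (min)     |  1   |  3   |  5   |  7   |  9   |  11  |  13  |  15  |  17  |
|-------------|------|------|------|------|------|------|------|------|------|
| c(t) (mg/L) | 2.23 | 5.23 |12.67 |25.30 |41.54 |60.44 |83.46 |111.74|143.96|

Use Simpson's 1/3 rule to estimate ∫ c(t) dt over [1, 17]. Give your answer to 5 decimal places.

h = 2, n = 8.
(h/3)·[y₀ + 4y₁ + 2y₂ + 4y₃ + 2y₄ + 4y₅ + 2y₆ + 4y₇ + y₈] = 0.666667·(1232.37) = 821.58000.

821.58000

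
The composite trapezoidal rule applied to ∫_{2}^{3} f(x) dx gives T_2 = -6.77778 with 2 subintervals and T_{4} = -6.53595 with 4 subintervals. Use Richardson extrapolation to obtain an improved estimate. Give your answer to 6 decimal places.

-6.455340

R = (4·T_{4} − T_2) / 3 = (4·(-6.53595) − (-6.77778))/3 = (-19.36602)/3 = -6.455340.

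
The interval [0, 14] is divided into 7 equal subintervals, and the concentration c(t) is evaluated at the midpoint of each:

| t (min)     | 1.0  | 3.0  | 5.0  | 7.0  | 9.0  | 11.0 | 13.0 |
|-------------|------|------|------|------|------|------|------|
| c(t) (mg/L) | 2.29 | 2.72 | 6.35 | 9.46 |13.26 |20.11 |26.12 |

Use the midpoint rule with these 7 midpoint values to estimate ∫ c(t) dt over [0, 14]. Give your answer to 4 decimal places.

160.6200

h = 2, n = 7.
h·[y(m₁) + y(m₂) + y(m₃) + y(m₄) + y(m₅) + y(m₆) + y(m₇)] = 2·(80.31) = 160.6200.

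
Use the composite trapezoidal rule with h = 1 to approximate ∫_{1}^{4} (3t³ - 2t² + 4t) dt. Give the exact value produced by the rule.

h = (4 − 1)/3 = 1.
Nodes t₀,…,t₃ = 1, 2, 3, 4.
f(t) = 3t³ - 2t² + 4t: f₀=5, f₁=24, f₂=75, f₃=176.
(h/2)·[f₀ + 2f₁ + 2f₂ + f₃] = 0.5·(379) = 189.5.

189.5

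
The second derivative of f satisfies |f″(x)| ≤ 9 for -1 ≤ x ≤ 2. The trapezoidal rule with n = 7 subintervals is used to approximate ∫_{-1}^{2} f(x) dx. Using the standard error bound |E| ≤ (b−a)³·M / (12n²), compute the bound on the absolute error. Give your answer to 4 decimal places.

|E| ≤ (3)³·9 / (12·7²) = 243/588 = 0.4133.

0.4133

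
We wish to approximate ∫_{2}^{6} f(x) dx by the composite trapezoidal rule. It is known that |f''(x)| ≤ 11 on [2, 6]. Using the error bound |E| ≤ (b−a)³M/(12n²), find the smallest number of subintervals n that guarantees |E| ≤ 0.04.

Need 704/(12n²) ≤ 0.04.
n² ≥ 704/(12·0.04) = 1466.67 ⇒ n ≥ 38.2971, so the smallest n is 39.

39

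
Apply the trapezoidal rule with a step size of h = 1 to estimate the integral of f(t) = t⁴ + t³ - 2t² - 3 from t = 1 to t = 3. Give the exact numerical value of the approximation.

h = (3 − 1)/2 = 1.
Nodes t₀,…,t₂ = 1, 2, 3.
f(t) = t⁴ + t³ - 2t² - 3: f₀=-3, f₁=13, f₂=87.
(h/2)·[f₀ + 2f₁ + f₂] = 0.5·(110) = 55.

55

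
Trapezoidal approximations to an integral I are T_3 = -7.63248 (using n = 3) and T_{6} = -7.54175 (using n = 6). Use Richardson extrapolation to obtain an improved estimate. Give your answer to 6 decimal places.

R = (4·T_{6} − T_3) / 3 = (4·(-7.54175) − (-7.63248))/3 = (-22.53452)/3 = -7.511507.

-7.511507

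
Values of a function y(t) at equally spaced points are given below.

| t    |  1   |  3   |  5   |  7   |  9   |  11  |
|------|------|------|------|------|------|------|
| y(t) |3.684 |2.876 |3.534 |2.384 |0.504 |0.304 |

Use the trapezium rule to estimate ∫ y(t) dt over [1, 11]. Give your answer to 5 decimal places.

h = 2, n = 5.
(h/2)·[y₀ + 2y₁ + 2y₂ + 2y₃ + 2y₄ + y₅] = 1·(22.584) = 22.58400.

22.58400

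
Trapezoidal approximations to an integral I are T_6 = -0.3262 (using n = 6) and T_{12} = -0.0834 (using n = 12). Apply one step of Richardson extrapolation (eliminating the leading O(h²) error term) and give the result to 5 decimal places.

R = (4·T_{12} − T_6) / 3 = (4·(-0.0834) − (-0.3262))/3 = (-0.0074)/3 = -0.00247.

-0.00247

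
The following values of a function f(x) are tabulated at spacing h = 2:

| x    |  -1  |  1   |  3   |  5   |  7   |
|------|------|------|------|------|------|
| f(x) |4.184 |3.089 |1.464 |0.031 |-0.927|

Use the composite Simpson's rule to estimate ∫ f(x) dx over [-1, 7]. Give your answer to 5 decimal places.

12.44333

h = 2, n = 4.
(h/3)·[y₀ + 4y₁ + 2y₂ + 4y₃ + y₄] = 0.666667·(18.665) = 12.44333.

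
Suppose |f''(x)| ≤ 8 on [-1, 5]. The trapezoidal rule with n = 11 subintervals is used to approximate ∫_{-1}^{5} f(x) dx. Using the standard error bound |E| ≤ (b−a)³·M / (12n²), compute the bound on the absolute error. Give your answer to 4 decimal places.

1.1901

|E| ≤ (6)³·8 / (12·11²) = 1728/1452 = 1.1901.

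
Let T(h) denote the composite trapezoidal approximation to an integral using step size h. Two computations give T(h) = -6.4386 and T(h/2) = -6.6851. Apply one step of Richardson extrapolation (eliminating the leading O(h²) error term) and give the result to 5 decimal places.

R = (4·T(h/2) − T(h)) / 3 = (4·(-6.6851) − (-6.4386))/3 = (-20.3018)/3 = -6.76727.

-6.76727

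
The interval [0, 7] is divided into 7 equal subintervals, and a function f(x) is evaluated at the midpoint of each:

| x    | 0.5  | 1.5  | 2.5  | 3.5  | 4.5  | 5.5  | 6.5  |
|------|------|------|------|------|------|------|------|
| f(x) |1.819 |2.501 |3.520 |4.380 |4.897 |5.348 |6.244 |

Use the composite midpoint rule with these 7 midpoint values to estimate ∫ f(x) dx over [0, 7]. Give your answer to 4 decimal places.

h = 1, n = 7.
h·[y(m₁) + y(m₂) + y(m₃) + y(m₄) + y(m₅) + y(m₆) + y(m₇)] = 1·(28.709) = 28.7090.

28.7090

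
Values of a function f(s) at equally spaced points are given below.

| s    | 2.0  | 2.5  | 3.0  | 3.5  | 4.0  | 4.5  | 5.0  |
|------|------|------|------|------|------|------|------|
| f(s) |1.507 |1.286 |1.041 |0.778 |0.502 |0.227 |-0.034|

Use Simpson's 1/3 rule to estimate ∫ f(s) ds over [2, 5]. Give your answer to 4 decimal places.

h = 0.5, n = 6.
(h/3)·[y₀ + 4y₁ + 2y₂ + 4y₃ + 2y₄ + 4y₅ + y₆] = 0.166667·(13.723) = 2.2872.

2.2872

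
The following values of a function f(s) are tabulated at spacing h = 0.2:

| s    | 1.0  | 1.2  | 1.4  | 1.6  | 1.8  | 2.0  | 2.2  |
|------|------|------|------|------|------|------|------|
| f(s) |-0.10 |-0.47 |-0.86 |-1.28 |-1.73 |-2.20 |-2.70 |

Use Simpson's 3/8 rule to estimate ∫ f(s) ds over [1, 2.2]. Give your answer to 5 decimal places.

-1.58550

h = 0.2, n = 6.
(3h/8)·[y₀ + 3y₁ + 3y₂ + 2y₃ + 3y₄ + 3y₅ + y₆] = 0.075·(-21.14) = -1.58550.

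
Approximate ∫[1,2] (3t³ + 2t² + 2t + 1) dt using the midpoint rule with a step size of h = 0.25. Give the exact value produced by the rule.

h = (2 − 1)/4 = 0.25.
Midpoints m₁,…,m₄ = 1.125, 1.375, 1.625, 1.875.
f(m₁)=10.052734375, f(m₂)=15.330078125, f(m₃)=22.404296875, f(m₄)=31.556640625.
h·[f(m₁) + f(m₂) + f(m₃) + f(m₄)] = 0.25·(79.34375) = 19.8359375.

19.8359375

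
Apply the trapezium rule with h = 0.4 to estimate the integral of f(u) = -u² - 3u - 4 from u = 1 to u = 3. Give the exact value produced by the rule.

-28.72

h = (3 − 1)/5 = 0.4.
Nodes u₀,…,u₅ = 1, 1.4, 1.8, 2.2, 2.6, 3.
f(u) = -u² - 3u - 4: f₀=-8, f₁=-10.16, f₂=-12.64, f₃=-15.44, f₄=-18.56, f₅=-22.
(h/2)·[f₀ + 2f₁ + 2f₂ + 2f₃ + 2f₄ + f₅] = 0.2·(-143.6) = -28.72.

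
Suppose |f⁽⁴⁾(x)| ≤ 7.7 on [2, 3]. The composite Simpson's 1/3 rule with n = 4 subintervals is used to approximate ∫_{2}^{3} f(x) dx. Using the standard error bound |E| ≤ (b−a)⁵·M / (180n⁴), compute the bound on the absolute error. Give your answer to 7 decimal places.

0.0001671

|E| ≤ (1)⁵·7.7 / (180·4⁴) = 7.7/46080 = 0.0001671.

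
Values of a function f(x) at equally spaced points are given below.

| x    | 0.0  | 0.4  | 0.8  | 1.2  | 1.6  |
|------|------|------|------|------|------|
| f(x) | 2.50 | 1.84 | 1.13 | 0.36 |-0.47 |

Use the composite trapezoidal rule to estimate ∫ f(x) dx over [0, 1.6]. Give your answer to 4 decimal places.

1.7380

h = 0.4, n = 4.
(h/2)·[y₀ + 2y₁ + 2y₂ + 2y₃ + y₄] = 0.2·(8.69) = 1.7380.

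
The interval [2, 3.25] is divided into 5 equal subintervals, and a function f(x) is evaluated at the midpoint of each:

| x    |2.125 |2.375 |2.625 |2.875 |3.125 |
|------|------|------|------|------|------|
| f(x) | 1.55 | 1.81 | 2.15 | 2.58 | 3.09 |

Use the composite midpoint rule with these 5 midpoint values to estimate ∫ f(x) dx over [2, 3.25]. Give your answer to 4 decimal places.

2.7950

h = 0.25, n = 5.
h·[y(m₁) + y(m₂) + y(m₃) + y(m₄) + y(m₅)] = 0.25·(11.18) = 2.7950.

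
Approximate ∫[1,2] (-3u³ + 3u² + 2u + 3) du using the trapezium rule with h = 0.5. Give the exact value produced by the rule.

1.3125

h = (2 − 1)/2 = 0.5.
Nodes u₀,…,u₂ = 1, 1.5, 2.
f(u) = -3u³ + 3u² + 2u + 3: f₀=5, f₁=2.625, f₂=-5.
(h/2)·[f₀ + 2f₁ + f₂] = 0.25·(5.25) = 1.3125.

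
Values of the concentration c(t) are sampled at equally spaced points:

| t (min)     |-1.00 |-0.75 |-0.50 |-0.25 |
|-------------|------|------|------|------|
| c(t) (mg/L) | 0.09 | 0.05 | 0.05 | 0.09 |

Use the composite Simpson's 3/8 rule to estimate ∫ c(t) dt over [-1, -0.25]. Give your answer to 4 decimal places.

h = 0.25, n = 3.
(3h/8)·[y₀ + 3y₁ + 3y₂ + y₃] = 0.09375·(0.48) = 0.0450.

0.0450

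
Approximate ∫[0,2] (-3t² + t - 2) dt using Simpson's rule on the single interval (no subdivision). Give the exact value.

S = (b−a)/6 · [f(0) + 4f(1) + f(2)] = 0.333333·[(-2) + 4·(-4) + (-12)] = -10.

-10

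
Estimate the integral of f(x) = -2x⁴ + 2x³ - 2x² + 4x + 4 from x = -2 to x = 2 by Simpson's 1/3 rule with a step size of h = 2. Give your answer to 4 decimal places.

h = (2 − (-2))/2 = 2.
Nodes x₀,…,x₂ = -2, 0, 2.
f(x) = -2x⁴ + 2x³ - 2x² + 4x + 4: f₀=-60, f₁=4, f₂=-12.
(h/3)·[f₀ + 4f₁ + f₂] = 0.666667·(-56) = -37.3333.

-37.3333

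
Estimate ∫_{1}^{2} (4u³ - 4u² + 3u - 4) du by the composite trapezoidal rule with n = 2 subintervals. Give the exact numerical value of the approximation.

h = (2 − 1)/2 = 0.5.
Nodes u₀,…,u₂ = 1, 1.5, 2.
f(u) = 4u³ - 4u² + 3u - 4: f₀=-1, f₁=5, f₂=18.
(h/2)·[f₀ + 2f₁ + f₂] = 0.25·(27) = 6.75.

6.75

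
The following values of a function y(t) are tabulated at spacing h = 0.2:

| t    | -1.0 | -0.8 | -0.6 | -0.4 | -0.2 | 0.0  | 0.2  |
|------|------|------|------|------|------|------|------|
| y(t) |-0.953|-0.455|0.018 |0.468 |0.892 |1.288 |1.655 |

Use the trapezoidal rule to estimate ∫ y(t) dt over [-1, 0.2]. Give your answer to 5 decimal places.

h = 0.2, n = 6.
(h/2)·[y₀ + 2y₁ + 2y₂ + 2y₃ + 2y₄ + 2y₅ + y₆] = 0.1·(5.124) = 0.51240.

0.51240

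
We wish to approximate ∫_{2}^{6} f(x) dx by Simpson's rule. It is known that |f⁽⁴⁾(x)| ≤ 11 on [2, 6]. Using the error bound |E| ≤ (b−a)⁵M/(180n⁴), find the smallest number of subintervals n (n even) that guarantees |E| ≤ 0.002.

14

Need 11264/(180n⁴) ≤ 0.002.
n⁴ ≥ 11264/(180·0.002) = 31288.9 ⇒ n ≥ 13.2999, so the smallest even n is 14. (n must be even for Simpson's rule.)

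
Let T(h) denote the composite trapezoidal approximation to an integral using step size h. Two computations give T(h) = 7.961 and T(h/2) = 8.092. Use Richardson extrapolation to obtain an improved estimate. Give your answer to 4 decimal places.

R = (4·T(h/2) − T(h)) / 3 = (4·8.092 − 7.961)/3 = (24.407)/3 = 8.1357.

8.1357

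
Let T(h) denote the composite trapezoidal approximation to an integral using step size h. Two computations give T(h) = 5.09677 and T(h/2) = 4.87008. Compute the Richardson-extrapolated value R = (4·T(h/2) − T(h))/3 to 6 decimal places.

4.794517

R = (4·T(h/2) − T(h)) / 3 = (4·4.87008 − 5.09677)/3 = (14.38355)/3 = 4.794517.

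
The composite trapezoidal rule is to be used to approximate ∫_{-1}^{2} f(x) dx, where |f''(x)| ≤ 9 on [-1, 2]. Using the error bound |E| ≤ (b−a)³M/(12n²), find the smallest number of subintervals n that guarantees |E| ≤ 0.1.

Need 243/(12n²) ≤ 0.1.
n² ≥ 243/(12·0.1) = 202.5 ⇒ n ≥ 14.2302, so the smallest n is 15.

15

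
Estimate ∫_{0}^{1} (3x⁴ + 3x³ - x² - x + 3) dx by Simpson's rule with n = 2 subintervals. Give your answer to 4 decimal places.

3.5417

h = (1 − 0)/2 = 0.5.
Nodes x₀,…,x₂ = 0, 0.5, 1.
f(x) = 3x⁴ + 3x³ - x² - x + 3: f₀=3, f₁=2.8125, f₂=7.
(h/3)·[f₀ + 4f₁ + f₂] = 0.166667·(21.25) = 3.5417.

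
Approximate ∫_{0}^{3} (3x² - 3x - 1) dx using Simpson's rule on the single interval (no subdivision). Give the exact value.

S = (b−a)/6 · [f(0) + 4f(1.5) + f(3)] = 0.5·[(-1) + 4·1.25 + 17] = 10.5.

10.5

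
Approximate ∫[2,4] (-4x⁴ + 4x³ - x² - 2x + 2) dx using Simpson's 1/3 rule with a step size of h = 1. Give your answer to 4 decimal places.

h = (4 − 2)/2 = 1.
Nodes x₀,…,x₂ = 2, 3, 4.
f(x) = -4x⁴ + 4x³ - x² - 2x + 2: f₀=-38, f₁=-229, f₂=-790.
(h/3)·[f₀ + 4f₁ + f₂] = 0.333333·(-1744) = -581.3333.

-581.3333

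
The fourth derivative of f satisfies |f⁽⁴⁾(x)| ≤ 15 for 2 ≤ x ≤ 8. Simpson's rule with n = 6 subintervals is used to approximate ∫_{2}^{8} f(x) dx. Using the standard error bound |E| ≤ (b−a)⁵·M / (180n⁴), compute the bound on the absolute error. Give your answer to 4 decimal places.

0.5000

|E| ≤ (6)⁵·15 / (180·6⁴) = 116640/233280 = 0.5000.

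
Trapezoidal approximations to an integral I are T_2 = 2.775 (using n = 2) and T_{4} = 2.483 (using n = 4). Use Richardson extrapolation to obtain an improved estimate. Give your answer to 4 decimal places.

2.3857

R = (4·T_{4} − T_2) / 3 = (4·2.483 − 2.775)/3 = (7.157)/3 = 2.3857.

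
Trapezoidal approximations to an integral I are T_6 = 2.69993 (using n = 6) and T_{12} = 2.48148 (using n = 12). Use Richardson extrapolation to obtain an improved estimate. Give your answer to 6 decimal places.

R = (4·T_{12} − T_6) / 3 = (4·2.48148 − 2.69993)/3 = (7.22599)/3 = 2.408663.

2.408663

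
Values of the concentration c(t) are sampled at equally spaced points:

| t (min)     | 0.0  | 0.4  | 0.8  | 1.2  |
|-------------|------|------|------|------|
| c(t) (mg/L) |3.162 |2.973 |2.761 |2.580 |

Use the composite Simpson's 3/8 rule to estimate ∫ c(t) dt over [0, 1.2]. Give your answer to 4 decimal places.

h = 0.4, n = 3.
(3h/8)·[y₀ + 3y₁ + 3y₂ + y₃] = 0.15·(22.944) = 3.4416.

3.4416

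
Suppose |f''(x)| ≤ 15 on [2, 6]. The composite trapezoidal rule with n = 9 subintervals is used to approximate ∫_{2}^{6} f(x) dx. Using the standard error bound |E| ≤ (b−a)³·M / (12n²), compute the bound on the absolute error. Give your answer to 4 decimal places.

0.9877

|E| ≤ (4)³·15 / (12·9²) = 960/972 = 0.9877.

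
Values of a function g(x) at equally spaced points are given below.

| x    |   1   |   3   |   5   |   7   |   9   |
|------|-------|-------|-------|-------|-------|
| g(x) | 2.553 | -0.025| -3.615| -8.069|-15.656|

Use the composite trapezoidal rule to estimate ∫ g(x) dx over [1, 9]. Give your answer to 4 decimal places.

-36.5210

h = 2, n = 4.
(h/2)·[y₀ + 2y₁ + 2y₂ + 2y₃ + y₄] = 1·(-36.521) = -36.5210.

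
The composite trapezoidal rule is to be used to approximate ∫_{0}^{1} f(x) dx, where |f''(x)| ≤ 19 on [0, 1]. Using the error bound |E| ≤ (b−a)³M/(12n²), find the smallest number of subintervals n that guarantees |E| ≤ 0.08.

Need 19/(12n²) ≤ 0.08.
n² ≥ 19/(12·0.08) = 19.7917 ⇒ n ≥ 4.4488, so the smallest n is 5.

5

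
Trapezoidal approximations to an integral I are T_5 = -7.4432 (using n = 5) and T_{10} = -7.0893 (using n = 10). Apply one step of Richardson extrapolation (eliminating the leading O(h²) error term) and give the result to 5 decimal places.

-6.97133

R = (4·T_{10} − T_5) / 3 = (4·(-7.0893) − (-7.4432))/3 = (-20.9140)/3 = -6.97133.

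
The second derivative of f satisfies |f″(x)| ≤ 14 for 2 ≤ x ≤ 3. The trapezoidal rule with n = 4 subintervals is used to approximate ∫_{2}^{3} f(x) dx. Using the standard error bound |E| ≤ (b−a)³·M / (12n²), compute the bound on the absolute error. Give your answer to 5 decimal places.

|E| ≤ (1)³·14 / (12·4²) = 14/192 = 0.07292.

0.07292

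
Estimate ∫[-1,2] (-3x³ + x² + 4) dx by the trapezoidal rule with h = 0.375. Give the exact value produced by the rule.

h = (2 − (-1))/8 = 0.375.
Nodes x₀,…,x₈ = -1, -0.625, -0.25, 0.125, 0.5, 0.875, 1.25, 1.625, 2.
f(x) = -3x³ + x² + 4: f₀=8, f₁=5.123046875, f₂=4.109375, f₃=4.009765625, f₄=3.875, f₅=2.755859375, f₆=-0.296875, f₇=-6.232421875, f₈=-16.
(h/2)·[f₀ + 2f₁ + 2f₂ + 2f₃ + 2f₄ + 2f₅ + 2f₆ + 2f₇ + f₈] = 0.1875·(18.6875) = 3.50390625.

3.50390625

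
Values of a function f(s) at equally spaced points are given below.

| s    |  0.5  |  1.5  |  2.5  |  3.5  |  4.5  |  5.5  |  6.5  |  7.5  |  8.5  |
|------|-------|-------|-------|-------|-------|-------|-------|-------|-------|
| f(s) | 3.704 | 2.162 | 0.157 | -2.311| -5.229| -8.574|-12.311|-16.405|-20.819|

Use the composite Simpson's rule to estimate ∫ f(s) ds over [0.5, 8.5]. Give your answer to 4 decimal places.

h = 1, n = 8.
(h/3)·[y₀ + 4y₁ + 2y₂ + 4y₃ + 2y₄ + 4y₅ + 2y₆ + 4y₇ + y₈] = 0.333333·(-152.393) = -50.7977.

-50.7977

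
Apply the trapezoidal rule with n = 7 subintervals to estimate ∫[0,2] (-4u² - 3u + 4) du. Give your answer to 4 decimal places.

h = (2 − 0)/7 = 0.285714.
Nodes u₀,…,u₇ = 0, 0.285714, 0.571429, 0.857143, 1.142857, 1.428571, 1.714286, 2.
f(u) = -4u² - 3u + 4: f₀=4, f₁=2.816327, f₂=0.979592, f₃=-1.510204, f₄=-4.653061, f₅=-8.448980, f₆=-12.897959, f₇=-18.
(h/2)·[f₀ + 2f₁ + 2f₂ + 2f₃ + 2f₄ + 2f₅ + 2f₆ + f₇] = 0.142857·(-61.428571) = -8.7755.

-8.7755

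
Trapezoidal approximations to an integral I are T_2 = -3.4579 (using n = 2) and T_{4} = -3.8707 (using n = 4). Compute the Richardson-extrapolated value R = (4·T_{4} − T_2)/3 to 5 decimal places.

R = (4·T_{4} − T_2) / 3 = (4·(-3.8707) − (-3.4579))/3 = (-12.0249)/3 = -4.00830.

-4.00830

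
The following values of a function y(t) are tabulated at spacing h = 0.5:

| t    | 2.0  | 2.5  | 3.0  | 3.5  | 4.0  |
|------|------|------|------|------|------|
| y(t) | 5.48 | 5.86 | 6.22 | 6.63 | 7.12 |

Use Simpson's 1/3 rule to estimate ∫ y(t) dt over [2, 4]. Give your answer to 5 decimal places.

h = 0.5, n = 4.
(h/3)·[y₀ + 4y₁ + 2y₂ + 4y₃ + y₄] = 0.166667·(75.00) = 12.50000.

12.50000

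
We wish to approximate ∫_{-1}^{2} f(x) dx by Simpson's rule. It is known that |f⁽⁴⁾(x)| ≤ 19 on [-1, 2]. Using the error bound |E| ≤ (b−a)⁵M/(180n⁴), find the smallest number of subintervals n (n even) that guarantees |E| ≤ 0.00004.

Need 4617/(180n⁴) ≤ 0.00004.
n⁴ ≥ 4617/(180·0.00004) = 641250 ⇒ n ≥ 28.2981, so the smallest even n is 30. (n must be even for Simpson's rule.)

30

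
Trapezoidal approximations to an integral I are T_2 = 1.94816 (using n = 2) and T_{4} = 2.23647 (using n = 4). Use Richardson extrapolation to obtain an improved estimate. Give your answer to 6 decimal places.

2.332573

R = (4·T_{4} − T_2) / 3 = (4·2.23647 − 1.94816)/3 = (6.99772)/3 = 2.332573.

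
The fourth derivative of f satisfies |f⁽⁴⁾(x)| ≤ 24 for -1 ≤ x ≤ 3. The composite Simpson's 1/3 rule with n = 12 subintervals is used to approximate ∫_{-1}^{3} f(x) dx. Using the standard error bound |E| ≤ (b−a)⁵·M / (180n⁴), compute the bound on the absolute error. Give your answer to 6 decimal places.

|E| ≤ (4)⁵·24 / (180·12⁴) = 24576/3732480 = 0.006584.

0.006584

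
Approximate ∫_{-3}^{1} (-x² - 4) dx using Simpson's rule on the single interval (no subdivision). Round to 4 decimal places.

S = (b−a)/6 · [f(-3) + 4f(-1) + f(1)] = 0.666667·[(-13) + 4·(-5) + (-5)] = -25.3333.

-25.3333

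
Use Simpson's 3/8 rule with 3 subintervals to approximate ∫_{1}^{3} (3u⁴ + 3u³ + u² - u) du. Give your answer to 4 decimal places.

h = (3 − 1)/3 = 0.666667.
Nodes u₀,…,u₃ = 1, 1.666667, 2.333333, 3.
f(u) = 3u⁴ + 3u³ + u² - u: f₀=6, f₁=38.148148, f₂=130.148148, f₃=330.
(3h/8)·[f₀ + 3f₁ + 3f₂ + f₃] = 0.25·(840.888889) = 210.2222.

210.2222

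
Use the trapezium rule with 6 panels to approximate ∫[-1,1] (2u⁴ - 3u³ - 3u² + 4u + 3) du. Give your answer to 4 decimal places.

4.8354

h = (1 − (-1))/6 = 0.333333.
Nodes u₀,…,u₆ = -1, -0.666667, -0.333333, 0, 0.333333, 0.666667, 1.
f(u) = 2u⁴ - 3u³ - 3u² + 4u + 3: f₀=1, f₁=0.283951, f₂=1.469136, f₃=3, f₄=3.913580, f₅=3.839506, f₆=3.
(h/2)·[f₀ + 2f₁ + 2f₂ + 2f₃ + 2f₄ + 2f₅ + f₆] = 0.166667·(29.012346) = 4.8354.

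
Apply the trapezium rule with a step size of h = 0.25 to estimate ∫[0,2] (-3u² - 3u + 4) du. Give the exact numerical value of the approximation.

-6.0625

h = (2 − 0)/8 = 0.25.
Nodes u₀,…,u₈ = 0, 0.25, 0.5, 0.75, 1, 1.25, 1.5, 1.75, 2.
f(u) = -3u² - 3u + 4: f₀=4, f₁=3.0625, f₂=1.75, f₃=0.0625, f₄=-2, f₅=-4.4375, f₆=-7.25, f₇=-10.4375, f₈=-14.
(h/2)·[f₀ + 2f₁ + 2f₂ + 2f₃ + 2f₄ + 2f₅ + 2f₆ + 2f₇ + f₈] = 0.125·(-48.5) = -6.0625.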